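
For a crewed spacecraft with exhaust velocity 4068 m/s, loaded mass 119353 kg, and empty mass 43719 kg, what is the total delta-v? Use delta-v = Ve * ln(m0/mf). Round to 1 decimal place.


Step 1: Mass ratio m0/mf = 119353 / 43719 = 2.730003
Step 2: ln(2.730003) = 1.004303
Step 3: delta-v = 4068 * 1.004303 = 4085.5 m/s

4085.5


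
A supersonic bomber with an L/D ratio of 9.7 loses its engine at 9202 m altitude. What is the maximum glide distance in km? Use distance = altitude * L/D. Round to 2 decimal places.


Step 1: Glide distance = altitude * L/D = 9202 * 9.7 = 89259.4 m
Step 2: Convert to km: 89259.4 / 1000 = 89.26 km

89.26


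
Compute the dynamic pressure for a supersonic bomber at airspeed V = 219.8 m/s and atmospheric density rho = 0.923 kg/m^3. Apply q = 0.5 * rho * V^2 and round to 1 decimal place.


Step 1: V^2 = 219.8^2 = 48312.04
Step 2: q = 0.5 * 0.923 * 48312.04
Step 3: q = 22296.0 Pa

22296.0


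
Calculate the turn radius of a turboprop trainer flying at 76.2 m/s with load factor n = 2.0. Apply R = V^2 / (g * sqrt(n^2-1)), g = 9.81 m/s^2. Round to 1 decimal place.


Step 1: V^2 = 76.2^2 = 5806.44
Step 2: n^2 - 1 = 2.0^2 - 1 = 3.0
Step 3: sqrt(3.0) = 1.732051
Step 4: R = 5806.44 / (9.81 * 1.732051) = 341.7 m

341.7


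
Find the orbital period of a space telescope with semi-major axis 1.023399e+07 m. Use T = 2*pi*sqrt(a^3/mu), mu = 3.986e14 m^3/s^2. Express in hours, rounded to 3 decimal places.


Step 1: a^3 / mu = 1.071852e+21 / 3.986e14 = 2.689043e+06
Step 2: sqrt(2.689043e+06) = 1639.83 s
Step 3: T = 2*pi * 1639.83 = 10303.36 s
Step 4: T in hours = 10303.36 / 3600 = 2.862 hours

2.862


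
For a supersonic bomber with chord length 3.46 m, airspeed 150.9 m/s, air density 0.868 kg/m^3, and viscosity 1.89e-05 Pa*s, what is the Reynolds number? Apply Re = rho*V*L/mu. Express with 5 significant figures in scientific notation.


Step 1: Numerator = rho * V * L = 0.868 * 150.9 * 3.46 = 453.194952
Step 2: Re = 453.194952 / 1.89e-05
Step 3: Re = 2.3979e+07

2.3979e+07


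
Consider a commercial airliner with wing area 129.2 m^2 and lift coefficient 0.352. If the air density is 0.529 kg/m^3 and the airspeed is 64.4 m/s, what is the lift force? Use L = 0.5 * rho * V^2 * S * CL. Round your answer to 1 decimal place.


Step 1: Calculate dynamic pressure q = 0.5 * 0.529 * 64.4^2 = 0.5 * 0.529 * 4147.36 = 1096.9767 Pa
Step 2: Multiply by wing area and lift coefficient: L = 1096.9767 * 129.2 * 0.352
Step 3: L = 141729.3922 * 0.352 = 49888.7 N

49888.7


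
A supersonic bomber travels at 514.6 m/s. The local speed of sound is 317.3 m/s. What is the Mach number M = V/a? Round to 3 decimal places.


Step 1: M = V / a = 514.6 / 317.3
Step 2: M = 1.622

1.622


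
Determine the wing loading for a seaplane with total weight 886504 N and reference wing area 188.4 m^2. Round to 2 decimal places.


Step 1: Wing loading = W / S = 886504 / 188.4
Step 2: Wing loading = 4705.44 N/m^2

4705.44


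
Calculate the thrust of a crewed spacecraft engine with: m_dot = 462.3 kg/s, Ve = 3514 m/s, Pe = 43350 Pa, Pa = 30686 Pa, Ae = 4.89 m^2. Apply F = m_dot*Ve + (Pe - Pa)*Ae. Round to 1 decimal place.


Step 1: Momentum thrust = m_dot * Ve = 462.3 * 3514 = 1624522.2 N
Step 2: Pressure thrust = (Pe - Pa) * Ae = (43350 - 30686) * 4.89 = 61926.96 N
Step 3: Total thrust F = 1624522.2 + 61926.96 = 1686449.2 N

1686449.2


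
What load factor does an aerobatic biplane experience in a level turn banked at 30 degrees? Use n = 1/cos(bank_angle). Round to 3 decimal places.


Step 1: Convert 30 degrees to radians = 0.523599
Step 2: cos(30 deg) = 0.866025
Step 3: n = 1 / 0.866025 = 1.155

1.155


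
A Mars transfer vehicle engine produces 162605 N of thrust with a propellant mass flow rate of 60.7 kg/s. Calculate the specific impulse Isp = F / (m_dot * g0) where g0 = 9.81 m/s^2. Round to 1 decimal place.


Step 1: m_dot * g0 = 60.7 * 9.81 = 595.47
Step 2: Isp = 162605 / 595.47 = 273.1 s

273.1


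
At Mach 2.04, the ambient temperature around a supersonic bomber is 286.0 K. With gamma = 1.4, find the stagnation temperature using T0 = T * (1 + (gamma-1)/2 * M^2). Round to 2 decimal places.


Step 1: (gamma-1)/2 = 0.2
Step 2: M^2 = 4.1616
Step 3: 1 + 0.2 * 4.1616 = 1.83232
Step 4: T0 = 286.0 * 1.83232 = 524.04 K

524.04


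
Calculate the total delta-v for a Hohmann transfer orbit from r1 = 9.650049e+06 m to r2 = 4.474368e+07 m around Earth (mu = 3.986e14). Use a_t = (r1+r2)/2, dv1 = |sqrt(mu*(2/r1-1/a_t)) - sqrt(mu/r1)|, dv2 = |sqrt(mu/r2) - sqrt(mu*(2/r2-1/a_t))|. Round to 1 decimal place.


Step 1: Transfer semi-major axis a_t = (9.650049e+06 + 4.474368e+07) / 2 = 2.719686e+07 m
Step 2: v1 (circular at r1) = sqrt(mu/r1) = 6426.93 m/s
Step 3: v_t1 = sqrt(mu*(2/r1 - 1/a_t)) = 8243.47 m/s
Step 4: dv1 = |8243.47 - 6426.93| = 1816.54 m/s
Step 5: v2 (circular at r2) = 2984.71 m/s, v_t2 = 1777.9 m/s
Step 6: dv2 = |2984.71 - 1777.9| = 1206.81 m/s
Step 7: Total delta-v = 1816.54 + 1206.81 = 3023.4 m/s

3023.4


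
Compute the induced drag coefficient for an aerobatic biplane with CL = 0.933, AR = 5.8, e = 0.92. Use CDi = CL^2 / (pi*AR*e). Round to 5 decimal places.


Step 1: CL^2 = 0.933^2 = 0.870489
Step 2: pi * AR * e = 3.14159 * 5.8 * 0.92 = 16.763538
Step 3: CDi = 0.870489 / 16.763538 = 0.05193

0.05193


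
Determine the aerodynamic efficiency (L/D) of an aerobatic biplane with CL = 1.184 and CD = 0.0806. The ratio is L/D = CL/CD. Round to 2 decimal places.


Step 1: L/D = CL / CD = 1.184 / 0.0806
Step 2: L/D = 14.69

14.69


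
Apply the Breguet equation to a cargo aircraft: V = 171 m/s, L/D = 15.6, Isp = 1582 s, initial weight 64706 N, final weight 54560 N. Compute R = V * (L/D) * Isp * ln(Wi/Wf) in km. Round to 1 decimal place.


Step 1: Coefficient = V * (L/D) * Isp = 171 * 15.6 * 1582 = 4220143.2 m
Step 2: Wi/Wf = 64706 / 54560 = 1.18596
Step 3: ln(1.18596) = 0.170553
Step 4: R = 4220143.2 * 0.170553 = 719757.7 m = 719.8 km

719.8


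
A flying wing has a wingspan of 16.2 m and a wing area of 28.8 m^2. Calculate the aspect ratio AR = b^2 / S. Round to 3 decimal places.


Step 1: b^2 = 16.2^2 = 262.44
Step 2: AR = 262.44 / 28.8 = 9.113

9.113


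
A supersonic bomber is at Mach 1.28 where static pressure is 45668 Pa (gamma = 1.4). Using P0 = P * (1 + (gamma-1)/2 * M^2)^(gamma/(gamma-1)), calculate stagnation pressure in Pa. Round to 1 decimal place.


Step 1: (gamma-1)/2 * M^2 = 0.2 * 1.6384 = 0.32768
Step 2: 1 + 0.32768 = 1.32768
Step 3: Exponent gamma/(gamma-1) = 3.5
Step 4: P0 = 45668 * 1.32768^3.5 = 123151.3 Pa

123151.3


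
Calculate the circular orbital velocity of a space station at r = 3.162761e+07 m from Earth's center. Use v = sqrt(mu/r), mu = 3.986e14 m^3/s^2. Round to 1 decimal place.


Step 1: mu / r = 3.986e14 / 3.162761e+07 = 12602912.4553
Step 2: v = sqrt(12602912.4553) = 3550.1 m/s

3550.1


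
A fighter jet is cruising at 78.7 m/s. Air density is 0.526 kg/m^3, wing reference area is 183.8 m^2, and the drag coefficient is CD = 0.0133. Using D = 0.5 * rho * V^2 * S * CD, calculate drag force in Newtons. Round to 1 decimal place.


Step 1: Dynamic pressure q = 0.5 * 0.526 * 78.7^2 = 1628.9405 Pa
Step 2: Drag D = q * S * CD = 1628.9405 * 183.8 * 0.0133
Step 3: D = 3982.0 N

3982.0


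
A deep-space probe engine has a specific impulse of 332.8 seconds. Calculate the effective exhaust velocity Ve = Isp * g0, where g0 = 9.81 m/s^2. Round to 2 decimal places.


Step 1: Ve = Isp * g0 = 332.8 * 9.81
Step 2: Ve = 3264.77 m/s

3264.77


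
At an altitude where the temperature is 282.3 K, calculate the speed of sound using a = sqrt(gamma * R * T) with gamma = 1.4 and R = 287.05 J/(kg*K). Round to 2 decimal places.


Step 1: gamma * R * T = 1.4 * 287.05 * 282.3 = 113447.901
Step 2: a = sqrt(113447.901) = 336.82 m/s

336.82


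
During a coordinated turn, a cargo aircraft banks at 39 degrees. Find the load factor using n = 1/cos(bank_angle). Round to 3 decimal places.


Step 1: Convert 39 degrees to radians = 0.680678
Step 2: cos(39 deg) = 0.777146
Step 3: n = 1 / 0.777146 = 1.287

1.287


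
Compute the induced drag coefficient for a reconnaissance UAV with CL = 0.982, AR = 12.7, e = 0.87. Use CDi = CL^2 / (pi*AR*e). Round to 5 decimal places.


Step 1: CL^2 = 0.982^2 = 0.964324
Step 2: pi * AR * e = 3.14159 * 12.7 * 0.87 = 34.711457
Step 3: CDi = 0.964324 / 34.711457 = 0.02778

0.02778


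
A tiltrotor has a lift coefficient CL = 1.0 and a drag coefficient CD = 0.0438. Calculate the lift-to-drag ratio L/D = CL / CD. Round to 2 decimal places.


Step 1: L/D = CL / CD = 1.0 / 0.0438
Step 2: L/D = 22.83

22.83


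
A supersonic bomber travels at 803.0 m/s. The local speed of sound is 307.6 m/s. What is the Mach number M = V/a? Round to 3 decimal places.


Step 1: M = V / a = 803.0 / 307.6
Step 2: M = 2.611

2.611


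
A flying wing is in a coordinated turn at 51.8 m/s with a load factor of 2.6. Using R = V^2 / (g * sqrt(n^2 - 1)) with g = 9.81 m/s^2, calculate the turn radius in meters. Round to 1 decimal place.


Step 1: V^2 = 51.8^2 = 2683.24
Step 2: n^2 - 1 = 2.6^2 - 1 = 5.76
Step 3: sqrt(5.76) = 2.4
Step 4: R = 2683.24 / (9.81 * 2.4) = 114.0 m

114.0


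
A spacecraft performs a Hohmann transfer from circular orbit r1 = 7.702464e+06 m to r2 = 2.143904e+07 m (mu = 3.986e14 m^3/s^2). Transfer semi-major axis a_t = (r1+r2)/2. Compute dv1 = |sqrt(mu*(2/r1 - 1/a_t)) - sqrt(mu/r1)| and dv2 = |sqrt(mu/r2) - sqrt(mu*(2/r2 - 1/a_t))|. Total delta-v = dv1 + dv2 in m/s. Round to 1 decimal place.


Step 1: Transfer semi-major axis a_t = (7.702464e+06 + 2.143904e+07) / 2 = 1.457075e+07 m
Step 2: v1 (circular at r1) = sqrt(mu/r1) = 7193.72 m/s
Step 3: v_t1 = sqrt(mu*(2/r1 - 1/a_t)) = 8726.01 m/s
Step 4: dv1 = |8726.01 - 7193.72| = 1532.28 m/s
Step 5: v2 (circular at r2) = 4311.87 m/s, v_t2 = 3135.02 m/s
Step 6: dv2 = |4311.87 - 3135.02| = 1176.86 m/s
Step 7: Total delta-v = 1532.28 + 1176.86 = 2709.1 m/s

2709.1


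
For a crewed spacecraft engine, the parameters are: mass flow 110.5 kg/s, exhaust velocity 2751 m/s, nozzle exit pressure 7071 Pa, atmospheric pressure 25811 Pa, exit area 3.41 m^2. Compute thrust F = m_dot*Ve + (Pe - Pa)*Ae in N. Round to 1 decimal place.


Step 1: Momentum thrust = m_dot * Ve = 110.5 * 2751 = 303985.5 N
Step 2: Pressure thrust = (Pe - Pa) * Ae = (7071 - 25811) * 3.41 = -63903.40 N
Step 3: Total thrust F = 303985.5 + -63903.40 = 240082.1 N

240082.1


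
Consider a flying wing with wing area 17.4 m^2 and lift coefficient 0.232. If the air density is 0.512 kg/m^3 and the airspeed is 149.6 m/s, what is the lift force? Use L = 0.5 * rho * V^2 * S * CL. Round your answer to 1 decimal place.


Step 1: Calculate dynamic pressure q = 0.5 * 0.512 * 149.6^2 = 0.5 * 0.512 * 22380.16 = 5729.321 Pa
Step 2: Multiply by wing area and lift coefficient: L = 5729.321 * 17.4 * 0.232
Step 3: L = 99690.1847 * 0.232 = 23128.1 N

23128.1


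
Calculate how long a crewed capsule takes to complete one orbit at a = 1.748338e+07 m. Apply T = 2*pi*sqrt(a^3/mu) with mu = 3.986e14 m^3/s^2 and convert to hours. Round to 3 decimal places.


Step 1: a^3 / mu = 5.344120e+21 / 3.986e14 = 1.340722e+07
Step 2: sqrt(1.340722e+07) = 3661.5878 s
Step 3: T = 2*pi * 3661.5878 = 23006.43 s
Step 4: T in hours = 23006.43 / 3600 = 6.391 hours

6.391


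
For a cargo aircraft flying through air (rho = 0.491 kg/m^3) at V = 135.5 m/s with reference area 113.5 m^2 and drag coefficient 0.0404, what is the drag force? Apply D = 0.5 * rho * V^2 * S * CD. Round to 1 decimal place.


Step 1: Dynamic pressure q = 0.5 * 0.491 * 135.5^2 = 4507.4414 Pa
Step 2: Drag D = q * S * CD = 4507.4414 * 113.5 * 0.0404
Step 3: D = 20668.4 N

20668.4


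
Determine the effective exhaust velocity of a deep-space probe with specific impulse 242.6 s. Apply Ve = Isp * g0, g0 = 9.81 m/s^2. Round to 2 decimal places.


Step 1: Ve = Isp * g0 = 242.6 * 9.81
Step 2: Ve = 2379.91 m/s

2379.91


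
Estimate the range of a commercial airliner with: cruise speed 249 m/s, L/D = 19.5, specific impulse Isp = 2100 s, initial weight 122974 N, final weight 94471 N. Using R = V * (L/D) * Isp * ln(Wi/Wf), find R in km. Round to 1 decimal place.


Step 1: Coefficient = V * (L/D) * Isp = 249 * 19.5 * 2100 = 10196550.0 m
Step 2: Wi/Wf = 122974 / 94471 = 1.301712
Step 3: ln(1.301712) = 0.26368
Step 4: R = 10196550.0 * 0.26368 = 2688626.7 m = 2688.6 km

2688.6


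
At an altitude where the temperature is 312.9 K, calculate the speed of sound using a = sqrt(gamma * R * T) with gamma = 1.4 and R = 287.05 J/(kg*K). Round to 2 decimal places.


Step 1: gamma * R * T = 1.4 * 287.05 * 312.9 = 125745.123
Step 2: a = sqrt(125745.123) = 354.61 m/s

354.61


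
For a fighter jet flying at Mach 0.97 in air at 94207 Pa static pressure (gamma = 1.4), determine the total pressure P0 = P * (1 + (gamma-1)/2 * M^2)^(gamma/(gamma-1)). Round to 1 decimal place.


Step 1: (gamma-1)/2 * M^2 = 0.2 * 0.9409 = 0.18818
Step 2: 1 + 0.18818 = 1.18818
Step 3: Exponent gamma/(gamma-1) = 3.5
Step 4: P0 = 94207 * 1.18818^3.5 = 172254.7 Pa

172254.7


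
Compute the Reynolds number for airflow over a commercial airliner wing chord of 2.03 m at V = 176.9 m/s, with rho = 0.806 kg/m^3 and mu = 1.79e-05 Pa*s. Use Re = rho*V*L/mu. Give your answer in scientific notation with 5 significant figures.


Step 1: Numerator = rho * V * L = 0.806 * 176.9 * 2.03 = 289.440242
Step 2: Re = 289.440242 / 1.79e-05
Step 3: Re = 1.6170e+07

1.6170e+07


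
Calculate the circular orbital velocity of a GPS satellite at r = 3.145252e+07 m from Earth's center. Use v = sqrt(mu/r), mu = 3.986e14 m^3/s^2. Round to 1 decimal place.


Step 1: mu / r = 3.986e14 / 3.145252e+07 = 12673070.3931
Step 2: v = sqrt(12673070.3931) = 3559.9 m/s

3559.9


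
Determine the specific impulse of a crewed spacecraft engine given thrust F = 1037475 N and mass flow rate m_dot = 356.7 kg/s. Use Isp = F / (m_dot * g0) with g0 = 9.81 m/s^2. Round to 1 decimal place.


Step 1: m_dot * g0 = 356.7 * 9.81 = 3499.23
Step 2: Isp = 1037475 / 3499.23 = 296.5 s

296.5


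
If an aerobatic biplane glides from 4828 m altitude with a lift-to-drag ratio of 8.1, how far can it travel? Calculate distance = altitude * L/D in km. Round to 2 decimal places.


Step 1: Glide distance = altitude * L/D = 4828 * 8.1 = 39106.8 m
Step 2: Convert to km: 39106.8 / 1000 = 39.11 km

39.11


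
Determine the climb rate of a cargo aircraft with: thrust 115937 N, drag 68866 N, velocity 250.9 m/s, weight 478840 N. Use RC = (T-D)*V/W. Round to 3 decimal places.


Step 1: Excess thrust = T - D = 115937 - 68866 = 47071 N
Step 2: Excess power = 47071 * 250.9 = 11810113.9 W
Step 3: RC = 11810113.9 / 478840 = 24.664 m/s

24.664


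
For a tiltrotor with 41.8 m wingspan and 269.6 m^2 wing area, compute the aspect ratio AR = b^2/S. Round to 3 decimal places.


Step 1: b^2 = 41.8^2 = 1747.24
Step 2: AR = 1747.24 / 269.6 = 6.481

6.481


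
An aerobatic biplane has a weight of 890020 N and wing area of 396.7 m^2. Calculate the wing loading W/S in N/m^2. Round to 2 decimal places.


Step 1: Wing loading = W / S = 890020 / 396.7
Step 2: Wing loading = 2243.56 N/m^2

2243.56


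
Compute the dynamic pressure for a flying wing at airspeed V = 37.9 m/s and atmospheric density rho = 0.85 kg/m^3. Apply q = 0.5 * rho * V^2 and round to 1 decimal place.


Step 1: V^2 = 37.9^2 = 1436.41
Step 2: q = 0.5 * 0.85 * 1436.41
Step 3: q = 610.5 Pa

610.5


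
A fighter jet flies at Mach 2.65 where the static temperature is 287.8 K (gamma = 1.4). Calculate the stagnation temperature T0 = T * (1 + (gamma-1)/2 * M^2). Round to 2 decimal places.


Step 1: (gamma-1)/2 = 0.2
Step 2: M^2 = 7.0225
Step 3: 1 + 0.2 * 7.0225 = 2.4045
Step 4: T0 = 287.8 * 2.4045 = 692.02 K

692.02


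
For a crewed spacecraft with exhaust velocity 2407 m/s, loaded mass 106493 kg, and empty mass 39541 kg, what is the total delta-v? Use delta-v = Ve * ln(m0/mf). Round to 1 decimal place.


Step 1: Mass ratio m0/mf = 106493 / 39541 = 2.69323
Step 2: ln(2.69323) = 0.990741
Step 3: delta-v = 2407 * 0.990741 = 2384.7 m/s

2384.7


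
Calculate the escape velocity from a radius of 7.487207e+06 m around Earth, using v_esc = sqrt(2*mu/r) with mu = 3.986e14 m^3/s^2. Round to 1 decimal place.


Step 1: 2*mu/r = 2 * 3.986e14 / 7.487207e+06 = 106474951.2068
Step 2: v_esc = sqrt(106474951.2068) = 10318.7 m/s

10318.7


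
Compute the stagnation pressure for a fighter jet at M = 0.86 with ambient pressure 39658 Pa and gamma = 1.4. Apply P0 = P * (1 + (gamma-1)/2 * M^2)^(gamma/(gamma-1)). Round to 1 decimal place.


Step 1: (gamma-1)/2 * M^2 = 0.2 * 0.7396 = 0.14792
Step 2: 1 + 0.14792 = 1.14792
Step 3: Exponent gamma/(gamma-1) = 3.5
Step 4: P0 = 39658 * 1.14792^3.5 = 64272.0 Pa

64272.0


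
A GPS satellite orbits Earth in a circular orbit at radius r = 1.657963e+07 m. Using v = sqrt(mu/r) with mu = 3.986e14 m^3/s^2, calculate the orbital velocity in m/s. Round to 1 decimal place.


Step 1: mu / r = 3.986e14 / 1.657963e+07 = 24041549.7813
Step 2: v = sqrt(24041549.7813) = 4903.2 m/s

4903.2


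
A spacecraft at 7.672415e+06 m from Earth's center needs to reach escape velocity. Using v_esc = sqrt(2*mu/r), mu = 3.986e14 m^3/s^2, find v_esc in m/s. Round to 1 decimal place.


Step 1: 2*mu/r = 2 * 3.986e14 / 7.672415e+06 = 103904702.7566
Step 2: v_esc = sqrt(103904702.7566) = 10193.4 m/s

10193.4


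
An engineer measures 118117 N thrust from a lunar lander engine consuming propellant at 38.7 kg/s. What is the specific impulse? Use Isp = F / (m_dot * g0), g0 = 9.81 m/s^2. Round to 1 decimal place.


Step 1: m_dot * g0 = 38.7 * 9.81 = 379.65
Step 2: Isp = 118117 / 379.65 = 311.1 s

311.1


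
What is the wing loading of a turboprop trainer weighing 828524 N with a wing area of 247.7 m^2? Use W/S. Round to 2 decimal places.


Step 1: Wing loading = W / S = 828524 / 247.7
Step 2: Wing loading = 3344.87 N/m^2

3344.87


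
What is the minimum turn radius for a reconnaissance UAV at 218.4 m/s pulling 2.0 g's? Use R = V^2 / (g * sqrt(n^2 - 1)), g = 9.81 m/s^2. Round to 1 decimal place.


Step 1: V^2 = 218.4^2 = 47698.56
Step 2: n^2 - 1 = 2.0^2 - 1 = 3.0
Step 3: sqrt(3.0) = 1.732051
Step 4: R = 47698.56 / (9.81 * 1.732051) = 2807.2 m

2807.2


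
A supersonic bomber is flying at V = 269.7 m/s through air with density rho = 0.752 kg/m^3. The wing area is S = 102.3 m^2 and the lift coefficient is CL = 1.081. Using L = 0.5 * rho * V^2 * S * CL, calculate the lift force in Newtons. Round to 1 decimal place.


Step 1: Calculate dynamic pressure q = 0.5 * 0.752 * 269.7^2 = 0.5 * 0.752 * 72738.09 = 27349.5218 Pa
Step 2: Multiply by wing area and lift coefficient: L = 27349.5218 * 102.3 * 1.081
Step 3: L = 2797856.0842 * 1.081 = 3024482.4 N

3024482.4


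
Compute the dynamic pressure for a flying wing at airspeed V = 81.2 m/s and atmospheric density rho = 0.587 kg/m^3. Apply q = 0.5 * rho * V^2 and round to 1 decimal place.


Step 1: V^2 = 81.2^2 = 6593.44
Step 2: q = 0.5 * 0.587 * 6593.44
Step 3: q = 1935.2 Pa

1935.2


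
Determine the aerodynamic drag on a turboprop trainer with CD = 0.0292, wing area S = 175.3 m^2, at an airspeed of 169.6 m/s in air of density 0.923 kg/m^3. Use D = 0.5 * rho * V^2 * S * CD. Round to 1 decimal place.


Step 1: Dynamic pressure q = 0.5 * 0.923 * 169.6^2 = 13274.6598 Pa
Step 2: Drag D = q * S * CD = 13274.6598 * 175.3 * 0.0292
Step 3: D = 67949.8 N

67949.8


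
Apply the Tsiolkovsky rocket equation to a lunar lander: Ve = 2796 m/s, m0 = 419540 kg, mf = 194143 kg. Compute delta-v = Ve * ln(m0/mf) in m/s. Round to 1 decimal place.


Step 1: Mass ratio m0/mf = 419540 / 194143 = 2.160984
Step 2: ln(2.160984) = 0.770564
Step 3: delta-v = 2796 * 0.770564 = 2154.5 m/s

2154.5


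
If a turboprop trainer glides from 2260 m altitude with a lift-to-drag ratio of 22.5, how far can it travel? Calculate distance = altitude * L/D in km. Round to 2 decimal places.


Step 1: Glide distance = altitude * L/D = 2260 * 22.5 = 50850.0 m
Step 2: Convert to km: 50850.0 / 1000 = 50.85 km

50.85


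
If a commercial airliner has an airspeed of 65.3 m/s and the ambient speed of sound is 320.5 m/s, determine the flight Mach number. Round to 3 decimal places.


Step 1: M = V / a = 65.3 / 320.5
Step 2: M = 0.204

0.204


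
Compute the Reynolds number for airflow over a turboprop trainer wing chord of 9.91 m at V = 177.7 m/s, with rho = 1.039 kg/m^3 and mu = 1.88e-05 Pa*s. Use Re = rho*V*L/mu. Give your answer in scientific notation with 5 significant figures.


Step 1: Numerator = rho * V * L = 1.039 * 177.7 * 9.91 = 1829.686273
Step 2: Re = 1829.686273 / 1.88e-05
Step 3: Re = 9.7324e+07

9.7324e+07


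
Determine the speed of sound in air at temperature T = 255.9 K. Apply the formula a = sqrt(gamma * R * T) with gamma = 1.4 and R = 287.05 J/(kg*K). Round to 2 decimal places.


Step 1: gamma * R * T = 1.4 * 287.05 * 255.9 = 102838.533
Step 2: a = sqrt(102838.533) = 320.68 m/s

320.68


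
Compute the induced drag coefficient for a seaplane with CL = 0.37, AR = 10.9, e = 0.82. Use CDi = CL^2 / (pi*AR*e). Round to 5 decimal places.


Step 1: CL^2 = 0.37^2 = 0.1369
Step 2: pi * AR * e = 3.14159 * 10.9 * 0.82 = 28.079555
Step 3: CDi = 0.1369 / 28.079555 = 0.00488

0.00488


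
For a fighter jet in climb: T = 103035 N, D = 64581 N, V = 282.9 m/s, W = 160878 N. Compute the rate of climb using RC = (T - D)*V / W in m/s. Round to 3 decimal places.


Step 1: Excess thrust = T - D = 103035 - 64581 = 38454 N
Step 2: Excess power = 38454 * 282.9 = 10878636.6 W
Step 3: RC = 10878636.6 / 160878 = 67.620 m/s

67.620


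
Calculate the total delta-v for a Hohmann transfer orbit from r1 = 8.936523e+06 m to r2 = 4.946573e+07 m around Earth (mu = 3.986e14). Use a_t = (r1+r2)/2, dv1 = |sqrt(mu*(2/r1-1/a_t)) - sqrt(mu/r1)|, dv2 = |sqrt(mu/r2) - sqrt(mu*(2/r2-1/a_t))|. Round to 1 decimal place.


Step 1: Transfer semi-major axis a_t = (8.936523e+06 + 4.946573e+07) / 2 = 2.920113e+07 m
Step 2: v1 (circular at r1) = sqrt(mu/r1) = 6678.58 m/s
Step 3: v_t1 = sqrt(mu*(2/r1 - 1/a_t)) = 8692.34 m/s
Step 4: dv1 = |8692.34 - 6678.58| = 2013.76 m/s
Step 5: v2 (circular at r2) = 2838.68 m/s, v_t2 = 1570.37 m/s
Step 6: dv2 = |2838.68 - 1570.37| = 1268.31 m/s
Step 7: Total delta-v = 2013.76 + 1268.31 = 3282.1 m/s

3282.1


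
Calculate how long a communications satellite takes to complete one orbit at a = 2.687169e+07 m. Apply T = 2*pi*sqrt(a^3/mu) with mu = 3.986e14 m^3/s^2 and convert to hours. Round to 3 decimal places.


Step 1: a^3 / mu = 1.940372e+22 / 3.986e14 = 4.867967e+07
Step 2: sqrt(4.867967e+07) = 6977.0819 s
Step 3: T = 2*pi * 6977.0819 = 43838.3 s
Step 4: T in hours = 43838.3 / 3600 = 12.177 hours

12.177


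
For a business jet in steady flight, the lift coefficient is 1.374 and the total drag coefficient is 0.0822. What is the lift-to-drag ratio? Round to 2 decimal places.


Step 1: L/D = CL / CD = 1.374 / 0.0822
Step 2: L/D = 16.72

16.72


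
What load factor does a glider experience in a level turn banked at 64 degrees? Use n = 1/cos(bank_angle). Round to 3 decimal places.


Step 1: Convert 64 degrees to radians = 1.117011
Step 2: cos(64 deg) = 0.438371
Step 3: n = 1 / 0.438371 = 2.281

2.281


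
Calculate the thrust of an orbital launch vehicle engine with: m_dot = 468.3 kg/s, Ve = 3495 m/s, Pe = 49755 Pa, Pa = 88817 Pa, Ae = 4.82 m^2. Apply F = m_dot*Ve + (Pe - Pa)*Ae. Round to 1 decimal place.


Step 1: Momentum thrust = m_dot * Ve = 468.3 * 3495 = 1636708.5 N
Step 2: Pressure thrust = (Pe - Pa) * Ae = (49755 - 88817) * 4.82 = -188278.84 N
Step 3: Total thrust F = 1636708.5 + -188278.84 = 1448429.7 N

1448429.7


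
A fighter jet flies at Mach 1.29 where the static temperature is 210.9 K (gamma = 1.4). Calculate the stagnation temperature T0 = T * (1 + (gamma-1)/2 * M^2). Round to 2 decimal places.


Step 1: (gamma-1)/2 = 0.2
Step 2: M^2 = 1.6641
Step 3: 1 + 0.2 * 1.6641 = 1.33282
Step 4: T0 = 210.9 * 1.33282 = 281.09 K

281.09


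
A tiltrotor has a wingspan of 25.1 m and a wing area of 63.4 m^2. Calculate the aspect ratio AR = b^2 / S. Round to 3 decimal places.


Step 1: b^2 = 25.1^2 = 630.01
Step 2: AR = 630.01 / 63.4 = 9.937

9.937


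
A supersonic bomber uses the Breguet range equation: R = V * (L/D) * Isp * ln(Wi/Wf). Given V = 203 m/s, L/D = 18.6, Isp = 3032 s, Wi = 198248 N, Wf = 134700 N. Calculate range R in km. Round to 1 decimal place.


Step 1: Coefficient = V * (L/D) * Isp = 203 * 18.6 * 3032 = 11448225.6 m
Step 2: Wi/Wf = 198248 / 134700 = 1.471774
Step 3: ln(1.471774) = 0.386469
Step 4: R = 11448225.6 * 0.386469 = 4424380.7 m = 4424.4 km

4424.4


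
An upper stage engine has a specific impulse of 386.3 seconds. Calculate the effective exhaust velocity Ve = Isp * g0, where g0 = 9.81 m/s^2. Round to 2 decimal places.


Step 1: Ve = Isp * g0 = 386.3 * 9.81
Step 2: Ve = 3789.60 m/s

3789.60


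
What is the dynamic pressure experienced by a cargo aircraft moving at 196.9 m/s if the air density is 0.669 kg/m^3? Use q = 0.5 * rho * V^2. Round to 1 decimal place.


Step 1: V^2 = 196.9^2 = 38769.61
Step 2: q = 0.5 * 0.669 * 38769.61
Step 3: q = 12968.4 Pa

12968.4


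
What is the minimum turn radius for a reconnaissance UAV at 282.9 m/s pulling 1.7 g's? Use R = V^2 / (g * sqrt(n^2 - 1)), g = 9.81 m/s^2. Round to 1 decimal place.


Step 1: V^2 = 282.9^2 = 80032.41
Step 2: n^2 - 1 = 1.7^2 - 1 = 1.89
Step 3: sqrt(1.89) = 1.374773
Step 4: R = 80032.41 / (9.81 * 1.374773) = 5934.3 m

5934.3


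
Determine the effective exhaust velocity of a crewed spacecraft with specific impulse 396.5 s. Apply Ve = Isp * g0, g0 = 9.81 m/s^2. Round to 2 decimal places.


Step 1: Ve = Isp * g0 = 396.5 * 9.81
Step 2: Ve = 3889.67 m/s

3889.67


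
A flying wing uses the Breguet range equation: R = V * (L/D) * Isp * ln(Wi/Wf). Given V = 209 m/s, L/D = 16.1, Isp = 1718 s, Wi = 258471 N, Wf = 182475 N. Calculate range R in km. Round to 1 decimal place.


Step 1: Coefficient = V * (L/D) * Isp = 209 * 16.1 * 1718 = 5780898.2 m
Step 2: Wi/Wf = 258471 / 182475 = 1.416473
Step 3: ln(1.416473) = 0.34817
Step 4: R = 5780898.2 * 0.34817 = 2012737.2 m = 2012.7 km

2012.7


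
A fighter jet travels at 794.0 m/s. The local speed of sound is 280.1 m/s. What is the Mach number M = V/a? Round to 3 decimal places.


Step 1: M = V / a = 794.0 / 280.1
Step 2: M = 2.835

2.835


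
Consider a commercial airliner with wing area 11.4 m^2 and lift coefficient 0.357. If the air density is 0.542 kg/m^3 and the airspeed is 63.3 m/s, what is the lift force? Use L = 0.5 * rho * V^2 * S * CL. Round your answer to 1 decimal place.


Step 1: Calculate dynamic pressure q = 0.5 * 0.542 * 63.3^2 = 0.5 * 0.542 * 4006.89 = 1085.8672 Pa
Step 2: Multiply by wing area and lift coefficient: L = 1085.8672 * 11.4 * 0.357
Step 3: L = 12378.886 * 0.357 = 4419.3 N

4419.3


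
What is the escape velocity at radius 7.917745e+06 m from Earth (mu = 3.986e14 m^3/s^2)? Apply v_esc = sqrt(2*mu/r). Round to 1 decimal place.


Step 1: 2*mu/r = 2 * 3.986e14 / 7.917745e+06 = 100685232.9798
Step 2: v_esc = sqrt(100685232.9798) = 10034.2 m/s

10034.2


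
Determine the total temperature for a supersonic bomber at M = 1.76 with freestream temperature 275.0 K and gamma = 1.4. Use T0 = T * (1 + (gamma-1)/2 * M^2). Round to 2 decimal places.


Step 1: (gamma-1)/2 = 0.2
Step 2: M^2 = 3.0976
Step 3: 1 + 0.2 * 3.0976 = 1.61952
Step 4: T0 = 275.0 * 1.61952 = 445.37 K

445.37


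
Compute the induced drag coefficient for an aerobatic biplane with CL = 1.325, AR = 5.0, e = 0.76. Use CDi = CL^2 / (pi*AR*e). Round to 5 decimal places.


Step 1: CL^2 = 1.325^2 = 1.755625
Step 2: pi * AR * e = 3.14159 * 5.0 * 0.76 = 11.938052
Step 3: CDi = 1.755625 / 11.938052 = 0.14706

0.14706


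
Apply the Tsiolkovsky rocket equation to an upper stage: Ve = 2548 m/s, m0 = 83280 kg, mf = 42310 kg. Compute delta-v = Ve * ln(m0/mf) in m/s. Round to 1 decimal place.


Step 1: Mass ratio m0/mf = 83280 / 42310 = 1.968329
Step 2: ln(1.968329) = 0.677185
Step 3: delta-v = 2548 * 0.677185 = 1725.5 m/s

1725.5


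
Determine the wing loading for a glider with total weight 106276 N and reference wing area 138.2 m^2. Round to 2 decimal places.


Step 1: Wing loading = W / S = 106276 / 138.2
Step 2: Wing loading = 769.00 N/m^2

769.00


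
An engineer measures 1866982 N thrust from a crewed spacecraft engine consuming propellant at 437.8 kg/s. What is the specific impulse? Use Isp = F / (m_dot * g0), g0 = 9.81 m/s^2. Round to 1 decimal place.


Step 1: m_dot * g0 = 437.8 * 9.81 = 4294.82
Step 2: Isp = 1866982 / 4294.82 = 434.7 s

434.7


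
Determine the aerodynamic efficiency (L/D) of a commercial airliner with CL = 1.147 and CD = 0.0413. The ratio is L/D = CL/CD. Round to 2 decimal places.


Step 1: L/D = CL / CD = 1.147 / 0.0413
Step 2: L/D = 27.77

27.77


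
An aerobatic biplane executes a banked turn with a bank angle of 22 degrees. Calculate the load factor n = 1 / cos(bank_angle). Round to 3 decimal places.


Step 1: Convert 22 degrees to radians = 0.383972
Step 2: cos(22 deg) = 0.927184
Step 3: n = 1 / 0.927184 = 1.079

1.079


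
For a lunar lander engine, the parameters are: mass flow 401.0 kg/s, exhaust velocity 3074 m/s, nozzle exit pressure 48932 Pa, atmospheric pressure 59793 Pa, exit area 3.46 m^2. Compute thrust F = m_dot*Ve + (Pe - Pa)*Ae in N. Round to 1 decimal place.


Step 1: Momentum thrust = m_dot * Ve = 401.0 * 3074 = 1232674.0 N
Step 2: Pressure thrust = (Pe - Pa) * Ae = (48932 - 59793) * 3.46 = -37579.06 N
Step 3: Total thrust F = 1232674.0 + -37579.06 = 1195094.9 N

1195094.9


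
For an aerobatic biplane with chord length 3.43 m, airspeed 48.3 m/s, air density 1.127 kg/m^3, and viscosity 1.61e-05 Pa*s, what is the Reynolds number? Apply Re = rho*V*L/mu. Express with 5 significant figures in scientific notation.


Step 1: Numerator = rho * V * L = 1.127 * 48.3 * 3.43 = 186.708963
Step 2: Re = 186.708963 / 1.61e-05
Step 3: Re = 1.1597e+07

1.1597e+07


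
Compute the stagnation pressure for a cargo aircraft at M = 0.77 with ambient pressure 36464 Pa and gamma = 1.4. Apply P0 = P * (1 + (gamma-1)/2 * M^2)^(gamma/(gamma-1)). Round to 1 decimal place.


Step 1: (gamma-1)/2 * M^2 = 0.2 * 0.5929 = 0.11858
Step 2: 1 + 0.11858 = 1.11858
Step 3: Exponent gamma/(gamma-1) = 3.5
Step 4: P0 = 36464 * 1.11858^3.5 = 53975.8 Pa

53975.8


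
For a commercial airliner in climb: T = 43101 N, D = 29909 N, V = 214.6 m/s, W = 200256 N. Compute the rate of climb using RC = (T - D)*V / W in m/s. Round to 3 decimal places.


Step 1: Excess thrust = T - D = 43101 - 29909 = 13192 N
Step 2: Excess power = 13192 * 214.6 = 2831003.2 W
Step 3: RC = 2831003.2 / 200256 = 14.137 m/s

14.137


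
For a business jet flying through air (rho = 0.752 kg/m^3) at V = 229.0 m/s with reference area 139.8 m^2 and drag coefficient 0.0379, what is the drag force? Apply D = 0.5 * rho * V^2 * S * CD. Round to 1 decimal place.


Step 1: Dynamic pressure q = 0.5 * 0.752 * 229.0^2 = 19717.816 Pa
Step 2: Drag D = q * S * CD = 19717.816 * 139.8 * 0.0379
Step 3: D = 104473.3 N

104473.3


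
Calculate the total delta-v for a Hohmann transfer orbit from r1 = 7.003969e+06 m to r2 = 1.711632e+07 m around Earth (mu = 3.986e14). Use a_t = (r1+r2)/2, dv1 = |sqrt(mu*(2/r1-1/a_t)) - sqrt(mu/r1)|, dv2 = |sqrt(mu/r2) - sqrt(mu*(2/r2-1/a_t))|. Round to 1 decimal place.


Step 1: Transfer semi-major axis a_t = (7.003969e+06 + 1.711632e+07) / 2 = 1.206014e+07 m
Step 2: v1 (circular at r1) = sqrt(mu/r1) = 7543.91 m/s
Step 3: v_t1 = sqrt(mu*(2/r1 - 1/a_t)) = 8987.22 m/s
Step 4: dv1 = |8987.22 - 7543.91| = 1443.31 m/s
Step 5: v2 (circular at r2) = 4825.73 m/s, v_t2 = 3677.56 m/s
Step 6: dv2 = |4825.73 - 3677.56| = 1148.18 m/s
Step 7: Total delta-v = 1443.31 + 1148.18 = 2591.5 m/s

2591.5


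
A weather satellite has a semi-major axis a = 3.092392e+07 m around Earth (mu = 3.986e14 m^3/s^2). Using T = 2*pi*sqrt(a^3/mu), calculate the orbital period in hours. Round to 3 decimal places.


Step 1: a^3 / mu = 2.957220e+22 / 3.986e14 = 7.419016e+07
Step 2: sqrt(7.419016e+07) = 8613.3712 s
Step 3: T = 2*pi * 8613.3712 = 54119.41 s
Step 4: T in hours = 54119.41 / 3600 = 15.033 hours

15.033


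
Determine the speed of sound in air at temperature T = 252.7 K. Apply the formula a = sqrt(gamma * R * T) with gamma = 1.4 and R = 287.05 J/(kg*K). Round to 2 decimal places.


Step 1: gamma * R * T = 1.4 * 287.05 * 252.7 = 101552.549
Step 2: a = sqrt(101552.549) = 318.67 m/s

318.67


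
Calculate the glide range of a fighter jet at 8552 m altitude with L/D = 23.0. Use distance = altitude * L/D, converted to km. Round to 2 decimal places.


Step 1: Glide distance = altitude * L/D = 8552 * 23.0 = 196696.0 m
Step 2: Convert to km: 196696.0 / 1000 = 196.70 km

196.70


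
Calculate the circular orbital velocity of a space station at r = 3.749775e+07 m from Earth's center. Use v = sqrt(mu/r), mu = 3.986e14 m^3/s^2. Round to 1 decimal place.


Step 1: mu / r = 3.986e14 / 3.749775e+07 = 10629971.1316
Step 2: v = sqrt(10629971.1316) = 3260.4 m/s

3260.4


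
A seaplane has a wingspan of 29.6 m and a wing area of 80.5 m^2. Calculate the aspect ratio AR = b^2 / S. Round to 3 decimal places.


Step 1: b^2 = 29.6^2 = 876.16
Step 2: AR = 876.16 / 80.5 = 10.884

10.884


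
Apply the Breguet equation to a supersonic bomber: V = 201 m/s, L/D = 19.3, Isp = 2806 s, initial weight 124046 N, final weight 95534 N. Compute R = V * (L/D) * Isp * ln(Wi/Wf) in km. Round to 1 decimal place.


Step 1: Coefficient = V * (L/D) * Isp = 201 * 19.3 * 2806 = 10885315.8 m
Step 2: Wi/Wf = 124046 / 95534 = 1.298449
Step 3: ln(1.298449) = 0.26117
Step 4: R = 10885315.8 * 0.26117 = 2842920.8 m = 2842.9 km

2842.9


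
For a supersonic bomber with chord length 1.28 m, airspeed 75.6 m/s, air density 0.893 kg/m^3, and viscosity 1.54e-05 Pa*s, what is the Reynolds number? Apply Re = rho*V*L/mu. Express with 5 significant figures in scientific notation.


Step 1: Numerator = rho * V * L = 0.893 * 75.6 * 1.28 = 86.413824
Step 2: Re = 86.413824 / 1.54e-05
Step 3: Re = 5.6113e+06

5.6113e+06


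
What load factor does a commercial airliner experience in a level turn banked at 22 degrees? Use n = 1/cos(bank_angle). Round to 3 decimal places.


Step 1: Convert 22 degrees to radians = 0.383972
Step 2: cos(22 deg) = 0.927184
Step 3: n = 1 / 0.927184 = 1.079

1.079


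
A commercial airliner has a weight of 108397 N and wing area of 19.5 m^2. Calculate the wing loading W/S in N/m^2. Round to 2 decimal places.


Step 1: Wing loading = W / S = 108397 / 19.5
Step 2: Wing loading = 5558.82 N/m^2

5558.82


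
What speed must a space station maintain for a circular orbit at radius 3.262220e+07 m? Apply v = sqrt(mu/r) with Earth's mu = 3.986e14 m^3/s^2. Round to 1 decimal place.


Step 1: mu / r = 3.986e14 / 3.262220e+07 = 12218673.1735
Step 2: v = sqrt(12218673.1735) = 3495.5 m/s

3495.5


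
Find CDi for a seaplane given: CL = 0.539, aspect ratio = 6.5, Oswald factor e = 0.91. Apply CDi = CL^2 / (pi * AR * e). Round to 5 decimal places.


Step 1: CL^2 = 0.539^2 = 0.290521
Step 2: pi * AR * e = 3.14159 * 6.5 * 0.91 = 18.582521
Step 3: CDi = 0.290521 / 18.582521 = 0.01563

0.01563


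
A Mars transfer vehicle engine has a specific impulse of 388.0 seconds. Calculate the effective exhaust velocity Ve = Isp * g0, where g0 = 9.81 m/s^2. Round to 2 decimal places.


Step 1: Ve = Isp * g0 = 388.0 * 9.81
Step 2: Ve = 3806.28 m/s

3806.28


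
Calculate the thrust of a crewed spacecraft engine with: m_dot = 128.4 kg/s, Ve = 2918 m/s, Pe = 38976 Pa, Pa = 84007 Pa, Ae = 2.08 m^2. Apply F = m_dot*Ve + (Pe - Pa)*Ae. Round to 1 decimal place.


Step 1: Momentum thrust = m_dot * Ve = 128.4 * 2918 = 374671.2 N
Step 2: Pressure thrust = (Pe - Pa) * Ae = (38976 - 84007) * 2.08 = -93664.48 N
Step 3: Total thrust F = 374671.2 + -93664.48 = 281006.7 N

281006.7


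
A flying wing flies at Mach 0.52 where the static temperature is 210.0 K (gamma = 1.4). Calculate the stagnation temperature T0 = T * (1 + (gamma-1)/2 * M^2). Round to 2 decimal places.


Step 1: (gamma-1)/2 = 0.2
Step 2: M^2 = 0.2704
Step 3: 1 + 0.2 * 0.2704 = 1.05408
Step 4: T0 = 210.0 * 1.05408 = 221.36 K

221.36


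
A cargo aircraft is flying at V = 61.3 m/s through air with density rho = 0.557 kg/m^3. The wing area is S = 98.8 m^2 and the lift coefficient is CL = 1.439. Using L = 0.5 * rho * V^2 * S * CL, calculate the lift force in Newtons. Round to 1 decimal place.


Step 1: Calculate dynamic pressure q = 0.5 * 0.557 * 61.3^2 = 0.5 * 0.557 * 3757.69 = 1046.5167 Pa
Step 2: Multiply by wing area and lift coefficient: L = 1046.5167 * 98.8 * 1.439
Step 3: L = 103395.8465 * 1.439 = 148786.6 N

148786.6


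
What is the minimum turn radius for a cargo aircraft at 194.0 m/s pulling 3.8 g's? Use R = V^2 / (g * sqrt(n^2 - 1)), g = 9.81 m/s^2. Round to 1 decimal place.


Step 1: V^2 = 194.0^2 = 37636.0
Step 2: n^2 - 1 = 3.8^2 - 1 = 13.44
Step 3: sqrt(13.44) = 3.666061
Step 4: R = 37636.0 / (9.81 * 3.666061) = 1046.5 m

1046.5


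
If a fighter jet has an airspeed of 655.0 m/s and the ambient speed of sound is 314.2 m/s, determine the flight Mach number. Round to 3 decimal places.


Step 1: M = V / a = 655.0 / 314.2
Step 2: M = 2.085

2.085


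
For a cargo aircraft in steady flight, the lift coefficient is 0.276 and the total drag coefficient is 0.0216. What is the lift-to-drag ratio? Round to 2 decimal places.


Step 1: L/D = CL / CD = 0.276 / 0.0216
Step 2: L/D = 12.78

12.78


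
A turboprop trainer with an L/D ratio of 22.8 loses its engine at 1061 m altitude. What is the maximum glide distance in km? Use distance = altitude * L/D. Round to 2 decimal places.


Step 1: Glide distance = altitude * L/D = 1061 * 22.8 = 24190.8 m
Step 2: Convert to km: 24190.8 / 1000 = 24.19 km

24.19


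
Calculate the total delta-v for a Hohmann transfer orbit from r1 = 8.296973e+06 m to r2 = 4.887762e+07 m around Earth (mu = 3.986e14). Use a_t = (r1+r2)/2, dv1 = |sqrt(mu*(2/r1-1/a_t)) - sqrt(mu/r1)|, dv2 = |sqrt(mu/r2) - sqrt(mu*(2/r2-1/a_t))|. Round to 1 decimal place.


Step 1: Transfer semi-major axis a_t = (8.296973e+06 + 4.887762e+07) / 2 = 2.858730e+07 m
Step 2: v1 (circular at r1) = sqrt(mu/r1) = 6931.21 m/s
Step 3: v_t1 = sqrt(mu*(2/r1 - 1/a_t)) = 9063.11 m/s
Step 4: dv1 = |9063.11 - 6931.21| = 2131.9 m/s
Step 5: v2 (circular at r2) = 2855.71 m/s, v_t2 = 1538.46 m/s
Step 6: dv2 = |2855.71 - 1538.46| = 1317.24 m/s
Step 7: Total delta-v = 2131.9 + 1317.24 = 3449.1 m/s

3449.1


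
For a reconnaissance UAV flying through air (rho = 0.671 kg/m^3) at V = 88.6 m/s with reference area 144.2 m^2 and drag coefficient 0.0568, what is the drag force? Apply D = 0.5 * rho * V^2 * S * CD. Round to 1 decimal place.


Step 1: Dynamic pressure q = 0.5 * 0.671 * 88.6^2 = 2633.6616 Pa
Step 2: Drag D = q * S * CD = 2633.6616 * 144.2 * 0.0568
Step 3: D = 21571.2 N

21571.2


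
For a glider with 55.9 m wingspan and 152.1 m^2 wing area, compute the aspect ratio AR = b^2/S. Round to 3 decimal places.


Step 1: b^2 = 55.9^2 = 3124.81
Step 2: AR = 3124.81 / 152.1 = 20.544

20.544


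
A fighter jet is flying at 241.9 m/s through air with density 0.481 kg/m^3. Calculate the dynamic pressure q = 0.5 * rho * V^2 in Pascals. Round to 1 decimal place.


Step 1: V^2 = 241.9^2 = 58515.61
Step 2: q = 0.5 * 0.481 * 58515.61
Step 3: q = 14073.0 Pa

14073.0


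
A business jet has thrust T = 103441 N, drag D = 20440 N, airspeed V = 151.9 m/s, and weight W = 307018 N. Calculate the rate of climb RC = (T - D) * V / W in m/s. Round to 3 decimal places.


Step 1: Excess thrust = T - D = 103441 - 20440 = 83001 N
Step 2: Excess power = 83001 * 151.9 = 12607851.9 W
Step 3: RC = 12607851.9 / 307018 = 41.066 m/s

41.066
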